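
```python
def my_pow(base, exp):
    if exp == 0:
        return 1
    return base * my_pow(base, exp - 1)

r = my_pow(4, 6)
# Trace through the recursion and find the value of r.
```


my_pow(4, 6)
= 4 * my_pow(4, 5)
= 4 * 4 * my_pow(4, 4)
= 4 * 4 * 4 * my_pow(4, 3)
= 4 * 4 * 4 * 4 * my_pow(4, 2)
= 4 * 4 * 4 * 4 * 4 * my_pow(4, 1)
= 4 * 4 * 4 * 4 * 4 * 4 * my_pow(4, 0)
= 4 * 4 * 4 * 4 * 4 * 4 * 1
= 4096


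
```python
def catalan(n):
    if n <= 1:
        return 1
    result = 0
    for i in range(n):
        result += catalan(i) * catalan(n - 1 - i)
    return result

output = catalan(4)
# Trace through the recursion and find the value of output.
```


catalan(4)
= sum of catalan(i) * catalan(4-1-i) for i in 0..3
First compute sub-values bottom-up:
  catalan(0) = 1, catalan(1) = 1
  catalan(2) = 1*1 + 1*1 = 2
  catalan(3) = 1*2 + 1*1 + 2*1 = 5
Now catalan(4):
  catalan(0)*catalan(3) = 1*5 = 5
  catalan(1)*catalan(2) = 1*2 = 2
  catalan(2)*catalan(1) = 2*1 = 2
  catalan(3)*catalan(0) = 5*1 = 5
= 5 + 2 + 2 + 5
= 14


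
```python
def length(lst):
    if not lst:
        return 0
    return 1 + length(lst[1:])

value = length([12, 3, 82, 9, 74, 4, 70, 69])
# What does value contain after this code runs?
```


length([12, 3, 82, 9, 74, 4, 70, 69])
= 1 + length([3, 82, 9, 74, 4, 70, 69])
= 1 + 1 + length([82, 9, 74, 4, 70, 69])
= 1 + 1 + 1 + length([9, 74, 4, 70, 69])
= 1 + 1 + 1 + 1 + length([74, 4, 70, 69])
= 1 + 1 + 1 + 1 + 1 + length([4, 70, 69])
= 1 + 1 + 1 + 1 + 1 + 1 + length([70, 69])
= 1 + 1 + 1 + 1 + 1 + 1 + 1 + length([69])
= 1 + 1 + 1 + 1 + 1 + 1 + 1 + 1 + length([])
= 1 + 1 + 1 + 1 + 1 + 1 + 1 + 1 + 0
= 8


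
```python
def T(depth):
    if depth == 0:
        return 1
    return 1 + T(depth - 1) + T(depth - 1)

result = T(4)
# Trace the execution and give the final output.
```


T(4)
= 1 + T(3) + T(3)
= 1 + 2 * T(3)
T(k) = 2^(k+1) - 1
T(0) = 1
T(1) = 3
T(2) = 7
T(3) = 15
T(4) = 31
T(4) = 2^5 - 1 = 31


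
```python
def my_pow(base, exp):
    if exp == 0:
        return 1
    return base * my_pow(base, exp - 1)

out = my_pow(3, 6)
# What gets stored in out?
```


my_pow(3, 6)
= 3 * my_pow(3, 5)
= 3 * 3 * my_pow(3, 4)
= 3 * 3 * 3 * my_pow(3, 3)
= 3 * 3 * 3 * 3 * my_pow(3, 2)
= 3 * 3 * 3 * 3 * 3 * my_pow(3, 1)
= 3 * 3 * 3 * 3 * 3 * 3 * my_pow(3, 0)
= 3 * 3 * 3 * 3 * 3 * 3 * 1
= 729


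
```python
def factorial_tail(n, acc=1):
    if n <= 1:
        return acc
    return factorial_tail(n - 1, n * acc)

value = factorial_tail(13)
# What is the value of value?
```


factorial_tail(13, 1)
= factorial_tail(12, 13 * 1) = factorial_tail(12, 13)
= factorial_tail(11, 12 * 13) = factorial_tail(11, 156)
= factorial_tail(10, 11 * 156) = factorial_tail(10, 1716)
= factorial_tail(9, 10 * 1716) = factorial_tail(9, 17160)
= factorial_tail(8, 9 * 17160) = factorial_tail(8, 154440)
= factorial_tail(7, 8 * 154440) = factorial_tail(7, 1235520)
= factorial_tail(6, 7 * 1235520) = factorial_tail(6, 8648640)
= factorial_tail(5, 6 * 8648640) = factorial_tail(5, 51891840)
= factorial_tail(4, 5 * 51891840) = factorial_tail(4, 259459200)
= factorial_tail(3, 4 * 259459200) = factorial_tail(3, 1037836800)
= factorial_tail(2, 3 * 1037836800) = factorial_tail(2, 3113510400)
= factorial_tail(1, 2 * 3113510400) = factorial_tail(1, 6227020800)
n <= 1, return acc = 6227020800


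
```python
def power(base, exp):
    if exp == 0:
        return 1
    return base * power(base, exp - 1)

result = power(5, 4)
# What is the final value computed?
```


power(5, 4)
= 5 * power(5, 3)
= 5 * 5 * power(5, 2)
= 5 * 5 * 5 * power(5, 1)
= 5 * 5 * 5 * 5 * power(5, 0)
= 5 * 5 * 5 * 5 * 1
= 625


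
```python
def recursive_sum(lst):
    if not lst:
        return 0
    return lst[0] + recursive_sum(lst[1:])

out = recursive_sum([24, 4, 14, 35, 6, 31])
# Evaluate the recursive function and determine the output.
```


recursive_sum([24, 4, 14, 35, 6, 31])
= 24 + recursive_sum([4, 14, 35, 6, 31])
= 24 + 4 + recursive_sum([14, 35, 6, 31])
= 24 + 4 + 14 + recursive_sum([35, 6, 31])
= 24 + 4 + 14 + 35 + recursive_sum([6, 31])
= 24 + 4 + 14 + 35 + 6 + recursive_sum([31])
= 24 + 4 + 14 + 35 + 6 + 31 + recursive_sum([])
= 24 + 4 + 14 + 35 + 6 + 31 + 0
= 114


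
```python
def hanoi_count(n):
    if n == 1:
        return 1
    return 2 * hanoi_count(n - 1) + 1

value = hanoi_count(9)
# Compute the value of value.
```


hanoi_count(9)
= 2 * hanoi_count(8) + 1
= 2 * (2 * hanoi_count(7) + 1) + 1
= 2 * (2 * (2 * hanoi_count(6) + 1) + 1) + 1
= 2 * (2 * (2 * (2 * hanoi_count(5) + 1) + 1) + 1) + 1
= 2 * (2 * (2 * (2 * (2 * hanoi_count(4) + 1) + 1) + 1) + 1) + 1
= 2 * (2 * (2 * (2 * (2 * (2 * hanoi_count(3) + 1) + 1) + 1) + 1) + 1) + 1
= 2 * (2 * (2 * (2 * (2 * (2 * (2 * hanoi_count(2) + 1) + 1) + 1) + 1) + 1) + 1) + 1
= 2 * (2 * (2 * (2 * (2 * (2 * (2 * (2 * hanoi_count(1) + 1) + 1) + 1) + 1) + 1) + 1) + 1) + 1
Now compute bottom-up:
hanoi_count(1) = 1
hanoi_count(2) = 2 * 1 + 1 = 3
hanoi_count(3) = 2 * 3 + 1 = 7
hanoi_count(4) = 2 * 7 + 1 = 15
hanoi_count(5) = 2 * 15 + 1 = 31
hanoi_count(6) = 2 * 31 + 1 = 63
hanoi_count(7) = 2 * 63 + 1 = 127
hanoi_count(8) = 2 * 127 + 1 = 255
hanoi_count(9) = 2 * 255 + 1 = 511
= 511


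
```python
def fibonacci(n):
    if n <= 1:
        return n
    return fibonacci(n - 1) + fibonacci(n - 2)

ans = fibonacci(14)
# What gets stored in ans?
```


fibonacci(14)
= fibonacci(13) + fibonacci(12)
= (fibonacci(12) + fibonacci(11)) + fibonacci(12)
Computing bottom-up: fibonacci(0)=0, fibonacci(1)=1, fibonacci(2)=1, fibonacci(3)=2, fibonacci(4)=3, fibonacci(5)=5, fibonacci(6)=8, fibonacci(7)=13, fibonacci(8)=21, fibonacci(9)=34, fibonacci(10)=55, fibonacci(11)=89, fibonacci(12)=144, fibonacci(13)=233, fibonacci(14)=377
= 377


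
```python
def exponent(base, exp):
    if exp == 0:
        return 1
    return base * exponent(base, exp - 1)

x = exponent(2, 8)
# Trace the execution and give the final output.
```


exponent(2, 8)
= 2 * exponent(2, 7)
= 2 * 2 * exponent(2, 6)
= 2 * 2 * 2 * exponent(2, 5)
= 2 * 2 * 2 * 2 * exponent(2, 4)
= 2 * 2 * 2 * 2 * 2 * exponent(2, 3)
= 2 * 2 * 2 * 2 * 2 * 2 * exponent(2, 2)
= 2 * 2 * 2 * 2 * 2 * 2 * 2 * exponent(2, 1)
= 2 * 2 * 2 * 2 * 2 * 2 * 2 * 2 * exponent(2, 0)
= 2 * 2 * 2 * 2 * 2 * 2 * 2 * 2 * 1
= 256


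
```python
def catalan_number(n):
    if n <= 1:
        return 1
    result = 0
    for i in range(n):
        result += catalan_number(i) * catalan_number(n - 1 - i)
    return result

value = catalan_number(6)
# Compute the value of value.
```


catalan_number(6)
= sum of catalan_number(i) * catalan_number(6-1-i) for i in 0..5
First compute sub-values bottom-up:
  catalan_number(0) = 1, catalan_number(1) = 1
  catalan_number(2) = 1*1 + 1*1 = 2
  catalan_number(3) = 1*2 + 1*1 + 2*1 = 5
  catalan_number(4) = 1*5 + 1*2 + 2*1 + 5*1 = 14
  catalan_number(5) = 1*14 + 1*5 + 2*2 + 5*1 + 14*1 = 42
Now catalan_number(6):
  catalan_number(0)*catalan_number(5) = 1*42 = 42
  catalan_number(1)*catalan_number(4) = 1*14 = 14
  catalan_number(2)*catalan_number(3) = 2*5 = 10
  catalan_number(3)*catalan_number(2) = 5*2 = 10
  catalan_number(4)*catalan_number(1) = 14*1 = 14
  catalan_number(5)*catalan_number(0) = 42*1 = 42
= 42 + 14 + 10 + 10 + 14 + 42
= 132


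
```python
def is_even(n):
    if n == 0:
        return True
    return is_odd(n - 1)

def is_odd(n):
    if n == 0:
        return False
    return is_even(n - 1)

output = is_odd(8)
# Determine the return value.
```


is_odd(8)
= is_even(7)
= is_odd(6)
= is_even(5)
= is_odd(4)
= is_even(3)
= is_odd(2)
= is_even(1)
= is_odd(0)
n == 0: return False
= False


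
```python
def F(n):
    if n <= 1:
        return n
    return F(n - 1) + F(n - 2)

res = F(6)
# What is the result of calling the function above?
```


F(6)
= F(5) + F(4)
= (F(4) + F(3)) + F(4)
Computing bottom-up: F(0)=0, F(1)=1, F(2)=1, F(3)=2, F(4)=3, F(5)=5, F(6)=8
= 8


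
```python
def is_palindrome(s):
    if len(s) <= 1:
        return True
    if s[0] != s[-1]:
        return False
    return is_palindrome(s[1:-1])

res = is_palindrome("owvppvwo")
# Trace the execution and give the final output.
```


is_palindrome("owvppvwo")
"owvppvwo": s[0]='o' == s[-1]='o' -> is_palindrome("wvppvw")
"wvppvw": s[0]='w' == s[-1]='w' -> is_palindrome("vppv")
"vppv": s[0]='v' == s[-1]='v' -> is_palindrome("pp")
"pp": s[0]='p' == s[-1]='p' -> is_palindrome("")
"": len <= 1 -> True
= True


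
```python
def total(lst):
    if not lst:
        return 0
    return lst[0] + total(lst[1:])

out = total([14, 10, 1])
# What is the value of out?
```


total([14, 10, 1])
= 14 + total([10, 1])
= 14 + 10 + total([1])
= 14 + 10 + 1 + total([])
= 14 + 10 + 1 + 0
= 25


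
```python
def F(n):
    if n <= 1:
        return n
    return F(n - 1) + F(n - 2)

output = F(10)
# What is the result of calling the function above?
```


F(10)
= F(9) + F(8)
= (F(8) + F(7)) + F(8)
Computing bottom-up: F(0)=0, F(1)=1, F(2)=1, F(3)=2, F(4)=3, F(5)=5, F(6)=8, F(7)=13, F(8)=21, F(9)=34, F(10)=55
= 55


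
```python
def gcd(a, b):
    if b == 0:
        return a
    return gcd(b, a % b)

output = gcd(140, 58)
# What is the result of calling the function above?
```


gcd(140, 58)
= gcd(58, 140 % 58) = gcd(58, 24)
= gcd(24, 58 % 24) = gcd(24, 10)
= gcd(10, 24 % 10) = gcd(10, 4)
= gcd(4, 10 % 4) = gcd(4, 2)
= gcd(2, 4 % 2) = gcd(2, 0)
b == 0, return a = 2


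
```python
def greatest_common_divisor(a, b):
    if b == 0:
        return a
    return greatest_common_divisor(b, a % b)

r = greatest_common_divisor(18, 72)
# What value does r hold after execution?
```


greatest_common_divisor(18, 72)
= greatest_common_divisor(72, 18 % 72) = greatest_common_divisor(72, 18)
= greatest_common_divisor(18, 72 % 18) = greatest_common_divisor(18, 0)
b == 0, return a = 18


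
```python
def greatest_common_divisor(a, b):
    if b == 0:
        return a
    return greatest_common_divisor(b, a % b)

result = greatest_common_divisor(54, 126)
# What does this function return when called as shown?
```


greatest_common_divisor(54, 126)
= greatest_common_divisor(126, 54 % 126) = greatest_common_divisor(126, 54)
= greatest_common_divisor(54, 126 % 54) = greatest_common_divisor(54, 18)
= greatest_common_divisor(18, 54 % 18) = greatest_common_divisor(18, 0)
b == 0, return a = 18


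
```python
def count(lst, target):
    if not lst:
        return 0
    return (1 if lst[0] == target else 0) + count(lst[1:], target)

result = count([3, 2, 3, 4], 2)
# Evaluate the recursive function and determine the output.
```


count([3, 2, 3, 4], 2)
lst[0]=3 != 2: 0 + count([2, 3, 4], 2)
lst[0]=2 == 2: 1 + count([3, 4], 2)
lst[0]=3 != 2: 0 + count([4], 2)
lst[0]=4 != 2: 0 + count([], 2)
= 1


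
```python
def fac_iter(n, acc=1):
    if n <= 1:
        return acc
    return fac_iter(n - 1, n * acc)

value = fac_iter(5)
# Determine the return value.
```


fac_iter(5, 1)
= fac_iter(4, 5 * 1) = fac_iter(4, 5)
= fac_iter(3, 4 * 5) = fac_iter(3, 20)
= fac_iter(2, 3 * 20) = fac_iter(2, 60)
= fac_iter(1, 2 * 60) = fac_iter(1, 120)
n <= 1, return acc = 120


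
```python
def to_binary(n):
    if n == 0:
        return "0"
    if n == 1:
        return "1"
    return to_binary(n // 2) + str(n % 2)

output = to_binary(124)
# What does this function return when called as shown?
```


to_binary(124)
= to_binary(62) + "0"
= to_binary(31) + "0" + "0"
= to_binary(15) + "1" + "0" + "0"
= to_binary(7) + "1" + "1" + "0" + "0"
= to_binary(3) + "1" + "1" + "1" + "0" + "0"
= to_binary(1) + "1" + "1" + "1" + "1" + "0" + "0"
= "1" + "1" + "1" + "1" + "1" + "0" + "0"
= "1111100"


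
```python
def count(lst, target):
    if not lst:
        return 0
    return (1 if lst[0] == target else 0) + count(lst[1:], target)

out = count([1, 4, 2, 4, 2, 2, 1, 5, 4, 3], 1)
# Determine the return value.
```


count([1, 4, 2, 4, 2, 2, 1, 5, 4, 3], 1)
lst[0]=1 == 1: 1 + count([4, 2, 4, 2, 2, 1, 5, 4, 3], 1)
lst[0]=4 != 1: 0 + count([2, 4, 2, 2, 1, 5, 4, 3], 1)
lst[0]=2 != 1: 0 + count([4, 2, 2, 1, 5, 4, 3], 1)
lst[0]=4 != 1: 0 + count([2, 2, 1, 5, 4, 3], 1)
lst[0]=2 != 1: 0 + count([2, 1, 5, 4, 3], 1)
lst[0]=2 != 1: 0 + count([1, 5, 4, 3], 1)
lst[0]=1 == 1: 1 + count([5, 4, 3], 1)
lst[0]=5 != 1: 0 + count([4, 3], 1)
lst[0]=4 != 1: 0 + count([3], 1)
lst[0]=3 != 1: 0 + count([], 1)
= 2


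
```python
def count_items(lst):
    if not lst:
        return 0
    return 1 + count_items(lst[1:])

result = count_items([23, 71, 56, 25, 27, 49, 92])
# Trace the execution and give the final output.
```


count_items([23, 71, 56, 25, 27, 49, 92])
= 1 + count_items([71, 56, 25, 27, 49, 92])
= 1 + 1 + count_items([56, 25, 27, 49, 92])
= 1 + 1 + 1 + count_items([25, 27, 49, 92])
= 1 + 1 + 1 + 1 + count_items([27, 49, 92])
= 1 + 1 + 1 + 1 + 1 + count_items([49, 92])
= 1 + 1 + 1 + 1 + 1 + 1 + count_items([92])
= 1 + 1 + 1 + 1 + 1 + 1 + 1 + count_items([])
= 1 + 1 + 1 + 1 + 1 + 1 + 1 + 0
= 7


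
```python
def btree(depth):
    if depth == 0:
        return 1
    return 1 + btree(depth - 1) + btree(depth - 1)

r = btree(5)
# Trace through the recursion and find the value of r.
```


btree(5)
= 1 + btree(4) + btree(4)
= 1 + 2 * btree(4)
btree(k) = 2^(k+1) - 1
btree(0) = 1
btree(1) = 3
btree(2) = 7
btree(3) = 15
btree(4) = 31
btree(5) = 2^6 - 1 = 63


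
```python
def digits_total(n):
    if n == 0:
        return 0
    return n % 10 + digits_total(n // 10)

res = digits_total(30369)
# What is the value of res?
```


digits_total(30369)
= 9 + digits_total(3036)
= 9 + 6 + digits_total(303)
= 9 + 6 + 3 + digits_total(30)
= 9 + 6 + 3 + 0 + digits_total(3)
= 9 + 6 + 3 + 0 + 3 + digits_total(0)
= 9 + 6 + 3 + 0 + 3 + 0
= 21


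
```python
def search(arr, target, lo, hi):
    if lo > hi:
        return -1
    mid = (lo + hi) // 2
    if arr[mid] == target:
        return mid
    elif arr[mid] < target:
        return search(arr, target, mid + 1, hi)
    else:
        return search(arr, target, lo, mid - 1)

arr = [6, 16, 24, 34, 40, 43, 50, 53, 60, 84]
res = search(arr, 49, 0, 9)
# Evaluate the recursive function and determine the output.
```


search(arr, 49, 0, 9)
lo=0, hi=9, mid=4, arr[mid]=40
40 < 49, search right half
lo=5, hi=9, mid=7, arr[mid]=53
53 > 49, search left half
lo=5, hi=6, mid=5, arr[mid]=43
43 < 49, search right half
lo=6, hi=6, mid=6, arr[mid]=50
50 > 49, search left half
lo > hi, target not found, return -1
= -1


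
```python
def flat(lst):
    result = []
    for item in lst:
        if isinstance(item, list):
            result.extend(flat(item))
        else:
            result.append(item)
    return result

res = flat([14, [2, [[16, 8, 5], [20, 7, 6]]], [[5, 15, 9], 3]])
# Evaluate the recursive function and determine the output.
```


flat([14, [2, [[16, 8, 5], [20, 7, 6]]], [[5, 15, 9], 3]])
Processing each element:
  14 is not a list -> append 14
  [2, [[16, 8, 5], [20, 7, 6]]] is a list -> flat recursively -> [2, 16, 8, 5, 20, 7, 6]
  [[5, 15, 9], 3] is a list -> flat recursively -> [5, 15, 9, 3]
= [14, 2, 16, 8, 5, 20, 7, 6, 5, 15, 9, 3]


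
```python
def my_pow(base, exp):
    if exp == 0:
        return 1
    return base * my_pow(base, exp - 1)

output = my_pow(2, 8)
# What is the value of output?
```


my_pow(2, 8)
= 2 * my_pow(2, 7)
= 2 * 2 * my_pow(2, 6)
= 2 * 2 * 2 * my_pow(2, 5)
= 2 * 2 * 2 * 2 * my_pow(2, 4)
= 2 * 2 * 2 * 2 * 2 * my_pow(2, 3)
= 2 * 2 * 2 * 2 * 2 * 2 * my_pow(2, 2)
= 2 * 2 * 2 * 2 * 2 * 2 * 2 * my_pow(2, 1)
= 2 * 2 * 2 * 2 * 2 * 2 * 2 * 2 * my_pow(2, 0)
= 2 * 2 * 2 * 2 * 2 * 2 * 2 * 2 * 1
= 256


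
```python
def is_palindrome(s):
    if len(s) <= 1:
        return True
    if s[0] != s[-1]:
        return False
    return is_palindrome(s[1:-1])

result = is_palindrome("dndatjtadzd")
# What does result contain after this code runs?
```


is_palindrome("dndatjtadzd")
"dndatjtadzd": s[0]='d' == s[-1]='d' -> is_palindrome("ndatjtadz")
"ndatjtadz": s[0]='n' != s[-1]='z' -> False
= False


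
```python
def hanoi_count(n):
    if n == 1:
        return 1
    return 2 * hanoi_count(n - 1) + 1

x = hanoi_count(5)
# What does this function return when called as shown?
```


hanoi_count(5)
= 2 * hanoi_count(4) + 1
= 2 * (2 * hanoi_count(3) + 1) + 1
= 2 * (2 * (2 * hanoi_count(2) + 1) + 1) + 1
= 2 * (2 * (2 * (2 * hanoi_count(1) + 1) + 1) + 1) + 1
Now compute bottom-up:
hanoi_count(1) = 1
hanoi_count(2) = 2 * 1 + 1 = 3
hanoi_count(3) = 2 * 3 + 1 = 7
hanoi_count(4) = 2 * 7 + 1 = 15
hanoi_count(5) = 2 * 15 + 1 = 31
= 31


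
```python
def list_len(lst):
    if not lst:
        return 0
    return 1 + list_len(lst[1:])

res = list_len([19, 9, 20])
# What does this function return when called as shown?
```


list_len([19, 9, 20])
= 1 + list_len([9, 20])
= 1 + 1 + list_len([20])
= 1 + 1 + 1 + list_len([])
= 1 + 1 + 1 + 0
= 3


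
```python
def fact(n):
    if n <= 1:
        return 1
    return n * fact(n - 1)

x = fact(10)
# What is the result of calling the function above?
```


fact(10)
= 10 * fact(9)
= 10 * 9 * fact(8)
= 10 * 9 * 8 * fact(7)
= 10 * 9 * 8 * 7 * fact(6)
= 10 * 9 * 8 * 7 * 6 * fact(5)
= 10 * 9 * 8 * 7 * 6 * 5 * fact(4)
= 10 * 9 * 8 * 7 * 6 * 5 * 4 * fact(3)
= 10 * 9 * 8 * 7 * 6 * 5 * 4 * 3 * fact(2)
= 10 * 9 * 8 * 7 * 6 * 5 * 4 * 3 * 2 * fact(1)
= 10 * 9 * 8 * 7 * 6 * 5 * 4 * 3 * 2 * 1
= 3628800


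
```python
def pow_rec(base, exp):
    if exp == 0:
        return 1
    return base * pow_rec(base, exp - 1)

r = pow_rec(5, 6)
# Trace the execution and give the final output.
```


pow_rec(5, 6)
= 5 * pow_rec(5, 5)
= 5 * 5 * pow_rec(5, 4)
= 5 * 5 * 5 * pow_rec(5, 3)
= 5 * 5 * 5 * 5 * pow_rec(5, 2)
= 5 * 5 * 5 * 5 * 5 * pow_rec(5, 1)
= 5 * 5 * 5 * 5 * 5 * 5 * pow_rec(5, 0)
= 5 * 5 * 5 * 5 * 5 * 5 * 1
= 15625


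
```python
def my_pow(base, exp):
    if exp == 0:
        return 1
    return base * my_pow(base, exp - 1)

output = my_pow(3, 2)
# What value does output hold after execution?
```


my_pow(3, 2)
= 3 * my_pow(3, 1)
= 3 * 3 * my_pow(3, 0)
= 3 * 3 * 1
= 9


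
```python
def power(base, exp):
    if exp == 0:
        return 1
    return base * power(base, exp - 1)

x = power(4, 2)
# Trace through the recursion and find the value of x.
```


power(4, 2)
= 4 * power(4, 1)
= 4 * 4 * power(4, 0)
= 4 * 4 * 1
= 16


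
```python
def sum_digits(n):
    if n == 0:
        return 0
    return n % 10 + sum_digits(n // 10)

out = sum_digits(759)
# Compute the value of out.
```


sum_digits(759)
= 9 + sum_digits(75)
= 9 + 5 + sum_digits(7)
= 9 + 5 + 7 + sum_digits(0)
= 9 + 5 + 7 + 0
= 21


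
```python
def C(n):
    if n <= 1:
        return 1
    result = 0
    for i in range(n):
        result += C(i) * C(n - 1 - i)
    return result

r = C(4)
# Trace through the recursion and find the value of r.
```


C(4)
= sum of C(i) * C(4-1-i) for i in 0..3
First compute sub-values bottom-up:
  C(0) = 1, C(1) = 1
  C(2) = 1*1 + 1*1 = 2
  C(3) = 1*2 + 1*1 + 2*1 = 5
Now C(4):
  C(0)*C(3) = 1*5 = 5
  C(1)*C(2) = 1*2 = 2
  C(2)*C(1) = 2*1 = 2
  C(3)*C(0) = 5*1 = 5
= 5 + 2 + 2 + 5
= 14


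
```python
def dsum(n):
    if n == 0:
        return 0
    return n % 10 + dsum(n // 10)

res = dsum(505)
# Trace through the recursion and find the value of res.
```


dsum(505)
= 5 + dsum(50)
= 5 + 0 + dsum(5)
= 5 + 0 + 5 + dsum(0)
= 5 + 0 + 5 + 0
= 10


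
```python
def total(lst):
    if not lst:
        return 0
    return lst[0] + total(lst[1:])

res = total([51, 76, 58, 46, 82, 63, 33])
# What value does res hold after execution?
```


total([51, 76, 58, 46, 82, 63, 33])
= 51 + total([76, 58, 46, 82, 63, 33])
= 51 + 76 + total([58, 46, 82, 63, 33])
= 51 + 76 + 58 + total([46, 82, 63, 33])
= 51 + 76 + 58 + 46 + total([82, 63, 33])
= 51 + 76 + 58 + 46 + 82 + total([63, 33])
= 51 + 76 + 58 + 46 + 82 + 63 + total([33])
= 51 + 76 + 58 + 46 + 82 + 63 + 33 + total([])
= 51 + 76 + 58 + 46 + 82 + 63 + 33 + 0
= 409


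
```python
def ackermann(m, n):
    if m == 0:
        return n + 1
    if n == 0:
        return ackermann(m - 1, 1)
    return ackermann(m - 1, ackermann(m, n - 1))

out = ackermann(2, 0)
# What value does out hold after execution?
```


ackermann(2, 0)
n == 0: return ackermann(1, 1)
= ackermann(1, 1) = 3
= 3


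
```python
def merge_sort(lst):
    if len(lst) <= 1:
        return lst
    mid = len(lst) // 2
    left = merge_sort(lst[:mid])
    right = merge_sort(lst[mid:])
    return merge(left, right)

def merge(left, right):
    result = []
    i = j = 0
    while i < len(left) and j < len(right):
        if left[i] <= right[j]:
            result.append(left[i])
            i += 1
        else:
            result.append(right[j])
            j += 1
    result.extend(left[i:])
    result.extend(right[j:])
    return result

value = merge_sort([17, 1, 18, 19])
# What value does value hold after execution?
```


merge_sort([17, 1, 18, 19])
Split into [17, 1] and [18, 19]
Left sorted: [1, 17]
Right sorted: [18, 19]
Merge [1, 17] and [18, 19]
= [1, 17, 18, 19]


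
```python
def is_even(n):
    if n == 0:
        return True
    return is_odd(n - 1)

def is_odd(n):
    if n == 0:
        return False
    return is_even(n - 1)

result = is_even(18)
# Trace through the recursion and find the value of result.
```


is_even(18)
= is_odd(17)
= is_even(16)
= is_odd(15)
= is_even(14)
= is_odd(13)
= is_even(12)
= is_odd(11)
= is_even(10)
= is_odd(9)
= is_even(8)
= is_odd(7)
= is_even(6)
= is_odd(5)
= is_even(4)
= is_odd(3)
= is_even(2)
= is_odd(1)
= is_even(0)
n == 0: return True
= True


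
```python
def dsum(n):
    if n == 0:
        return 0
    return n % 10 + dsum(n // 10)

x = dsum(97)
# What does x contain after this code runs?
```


dsum(97)
= 7 + dsum(9)
= 7 + 9 + dsum(0)
= 7 + 9 + 0
= 16


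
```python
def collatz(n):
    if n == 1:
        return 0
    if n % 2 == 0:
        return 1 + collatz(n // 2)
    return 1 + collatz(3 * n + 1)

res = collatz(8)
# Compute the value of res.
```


collatz(8)
8 is even -> collatz(4)
4 is even -> collatz(2)
2 is even -> collatz(1)
Reached 1 after 3 steps
= 3


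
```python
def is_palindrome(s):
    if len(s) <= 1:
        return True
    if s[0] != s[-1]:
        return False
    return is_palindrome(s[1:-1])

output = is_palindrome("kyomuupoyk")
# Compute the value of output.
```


is_palindrome("kyomuupoyk")
"kyomuupoyk": s[0]='k' == s[-1]='k' -> is_palindrome("yomuupoy")
"yomuupoy": s[0]='y' == s[-1]='y' -> is_palindrome("omuupo")
"omuupo": s[0]='o' == s[-1]='o' -> is_palindrome("muup")
"muup": s[0]='m' != s[-1]='p' -> False
= False


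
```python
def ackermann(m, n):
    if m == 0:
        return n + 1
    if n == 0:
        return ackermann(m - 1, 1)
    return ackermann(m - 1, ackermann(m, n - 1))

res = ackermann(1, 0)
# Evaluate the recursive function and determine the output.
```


ackermann(1, 0)
n == 0: return ackermann(0, 1)
= ackermann(0, 1) = 2
= 2


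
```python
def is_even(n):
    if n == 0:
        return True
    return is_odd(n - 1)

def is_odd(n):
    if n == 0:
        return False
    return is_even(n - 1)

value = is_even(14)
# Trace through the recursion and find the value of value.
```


is_even(14)
= is_odd(13)
= is_even(12)
= is_odd(11)
= is_even(10)
= is_odd(9)
= is_even(8)
= is_odd(7)
= is_even(6)
= is_odd(5)
= is_even(4)
= is_odd(3)
= is_even(2)
= is_odd(1)
= is_even(0)
n == 0: return True
= True


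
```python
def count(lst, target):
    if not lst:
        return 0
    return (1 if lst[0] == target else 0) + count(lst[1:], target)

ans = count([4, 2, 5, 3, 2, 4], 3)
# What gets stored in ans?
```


count([4, 2, 5, 3, 2, 4], 3)
lst[0]=4 != 3: 0 + count([2, 5, 3, 2, 4], 3)
lst[0]=2 != 3: 0 + count([5, 3, 2, 4], 3)
lst[0]=5 != 3: 0 + count([3, 2, 4], 3)
lst[0]=3 == 3: 1 + count([2, 4], 3)
lst[0]=2 != 3: 0 + count([4], 3)
lst[0]=4 != 3: 0 + count([], 3)
= 1


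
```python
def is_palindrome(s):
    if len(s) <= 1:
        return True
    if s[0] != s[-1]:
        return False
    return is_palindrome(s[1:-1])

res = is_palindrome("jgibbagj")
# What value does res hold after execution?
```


is_palindrome("jgibbagj")
"jgibbagj": s[0]='j' == s[-1]='j' -> is_palindrome("gibbag")
"gibbag": s[0]='g' == s[-1]='g' -> is_palindrome("ibba")
"ibba": s[0]='i' != s[-1]='a' -> False
= False


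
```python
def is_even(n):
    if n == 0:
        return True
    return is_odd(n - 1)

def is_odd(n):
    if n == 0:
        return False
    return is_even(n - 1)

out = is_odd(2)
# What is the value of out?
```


is_odd(2)
= is_even(1)
= is_odd(0)
n == 0: return False
= False


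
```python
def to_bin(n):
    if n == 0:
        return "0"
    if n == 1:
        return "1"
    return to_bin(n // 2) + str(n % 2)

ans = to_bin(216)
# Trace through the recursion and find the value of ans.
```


to_bin(216)
= to_bin(108) + "0"
= to_bin(54) + "0" + "0"
= to_bin(27) + "0" + "0" + "0"
= to_bin(13) + "1" + "0" + "0" + "0"
= to_bin(6) + "1" + "1" + "0" + "0" + "0"
= to_bin(3) + "0" + "1" + "1" + "0" + "0" + "0"
= to_bin(1) + "1" + "0" + "1" + "1" + "0" + "0" + "0"
= "1" + "1" + "0" + "1" + "1" + "0" + "0" + "0"
= "11011000"


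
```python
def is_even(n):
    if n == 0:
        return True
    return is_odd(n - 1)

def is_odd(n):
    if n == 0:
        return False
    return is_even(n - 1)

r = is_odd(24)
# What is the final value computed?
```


is_odd(24)
= is_even(23)
= is_odd(22)
= is_even(21)
= is_odd(20)
= is_even(19)
= is_odd(18)
= is_even(17)
= is_odd(16)
= is_even(15)
= is_odd(14)
= is_even(13)
= is_odd(12)
= is_even(11)
= is_odd(10)
= is_even(9)
= is_odd(8)
= is_even(7)
= is_odd(6)
= is_even(5)
= is_odd(4)
= is_even(3)
= is_odd(2)
= is_even(1)
= is_odd(0)
n == 0: return False
= False


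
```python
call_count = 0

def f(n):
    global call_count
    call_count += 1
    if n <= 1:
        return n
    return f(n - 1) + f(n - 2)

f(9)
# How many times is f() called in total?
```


f(9) calls f(8) and f(7); each non-base call branches into two more.
Let C(k) = total number of calls made by f(k), including the call to f(k) itself.
Base cases: C(0) = 1, C(1) = 1
Recurrence: C(k) = 1 + C(k-1) + C(k-2)
  C(2) = 1 + C(1) + C(0) = 1 + 1 + 1 = 3
  C(3) = 1 + C(2) + C(1) = 1 + 3 + 1 = 5
  C(4) = 1 + C(3) + C(2) = 1 + 5 + 3 = 9
  C(5) = 1 + C(4) + C(3) = 1 + 9 + 5 = 15
  C(6) = 1 + C(5) + C(4) = 1 + 15 + 9 = 25
  C(7) = 1 + C(6) + C(5) = 1 + 25 + 15 = 41
  C(8) = 1 + C(7) + C(6) = 1 + 41 + 25 = 67
  C(9) = 1 + C(8) + C(7) = 1 + 67 + 41 = 109
Total calls = C(9) = 109


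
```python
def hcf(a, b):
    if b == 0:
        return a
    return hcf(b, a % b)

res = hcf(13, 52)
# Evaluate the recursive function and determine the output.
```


hcf(13, 52)
= hcf(52, 13 % 52) = hcf(52, 13)
= hcf(13, 52 % 13) = hcf(13, 0)
b == 0, return a = 13


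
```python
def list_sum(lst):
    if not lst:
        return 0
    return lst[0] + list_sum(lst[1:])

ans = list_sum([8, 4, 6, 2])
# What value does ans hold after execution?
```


list_sum([8, 4, 6, 2])
= 8 + list_sum([4, 6, 2])
= 8 + 4 + list_sum([6, 2])
= 8 + 4 + 6 + list_sum([2])
= 8 + 4 + 6 + 2 + list_sum([])
= 8 + 4 + 6 + 2 + 0
= 20


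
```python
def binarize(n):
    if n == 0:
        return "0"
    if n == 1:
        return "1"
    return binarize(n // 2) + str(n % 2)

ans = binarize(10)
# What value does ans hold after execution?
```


binarize(10)
= binarize(5) + "0"
= binarize(2) + "1" + "0"
= binarize(1) + "0" + "1" + "0"
= "1" + "0" + "1" + "0"
= "1010"


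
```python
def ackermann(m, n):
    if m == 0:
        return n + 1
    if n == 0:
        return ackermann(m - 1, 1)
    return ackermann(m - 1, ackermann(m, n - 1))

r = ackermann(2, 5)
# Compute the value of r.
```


ackermann(2, 5)
= ackermann(1, ackermann(2, 4))
First compute ackermann(2, 4) = 11
= ackermann(1, 11)
= 13


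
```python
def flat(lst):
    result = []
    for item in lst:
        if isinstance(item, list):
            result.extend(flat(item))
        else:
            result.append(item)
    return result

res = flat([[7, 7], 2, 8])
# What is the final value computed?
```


flat([[7, 7], 2, 8])
Processing each element:
  [7, 7] is a list -> flat recursively -> [7, 7]
  2 is not a list -> append 2
  8 is not a list -> append 8
= [7, 7, 2, 8]


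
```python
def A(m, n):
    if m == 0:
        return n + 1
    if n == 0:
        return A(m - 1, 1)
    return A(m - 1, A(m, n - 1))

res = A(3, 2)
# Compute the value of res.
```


A(3, 2)
= A(2, A(3, 1))
First compute A(3, 1) = 13
= A(2, 13)
= 29


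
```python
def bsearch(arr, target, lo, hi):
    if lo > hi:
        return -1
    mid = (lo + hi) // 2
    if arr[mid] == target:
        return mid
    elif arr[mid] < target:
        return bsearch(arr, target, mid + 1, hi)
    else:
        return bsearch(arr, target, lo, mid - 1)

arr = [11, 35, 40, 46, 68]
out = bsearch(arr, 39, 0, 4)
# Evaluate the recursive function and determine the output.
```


bsearch(arr, 39, 0, 4)
lo=0, hi=4, mid=2, arr[mid]=40
40 > 39, search left half
lo=0, hi=1, mid=0, arr[mid]=11
11 < 39, search right half
lo=1, hi=1, mid=1, arr[mid]=35
35 < 39, search right half
lo > hi, target not found, return -1
= -1


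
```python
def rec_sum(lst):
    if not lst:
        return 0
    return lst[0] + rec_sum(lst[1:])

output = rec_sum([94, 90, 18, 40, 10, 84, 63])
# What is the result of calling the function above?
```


rec_sum([94, 90, 18, 40, 10, 84, 63])
= 94 + rec_sum([90, 18, 40, 10, 84, 63])
= 94 + 90 + rec_sum([18, 40, 10, 84, 63])
= 94 + 90 + 18 + rec_sum([40, 10, 84, 63])
= 94 + 90 + 18 + 40 + rec_sum([10, 84, 63])
= 94 + 90 + 18 + 40 + 10 + rec_sum([84, 63])
= 94 + 90 + 18 + 40 + 10 + 84 + rec_sum([63])
= 94 + 90 + 18 + 40 + 10 + 84 + 63 + rec_sum([])
= 94 + 90 + 18 + 40 + 10 + 84 + 63 + 0
= 399


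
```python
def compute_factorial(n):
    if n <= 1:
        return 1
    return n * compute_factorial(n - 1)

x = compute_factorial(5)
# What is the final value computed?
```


compute_factorial(5)
= 5 * compute_factorial(4)
= 5 * 4 * compute_factorial(3)
= 5 * 4 * 3 * compute_factorial(2)
= 5 * 4 * 3 * 2 * compute_factorial(1)
= 5 * 4 * 3 * 2 * 1
= 120


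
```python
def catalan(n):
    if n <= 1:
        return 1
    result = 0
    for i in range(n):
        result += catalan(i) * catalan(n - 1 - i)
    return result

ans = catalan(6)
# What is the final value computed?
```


catalan(6)
= sum of catalan(i) * catalan(6-1-i) for i in 0..5
First compute sub-values bottom-up:
  catalan(0) = 1, catalan(1) = 1
  catalan(2) = 1*1 + 1*1 = 2
  catalan(3) = 1*2 + 1*1 + 2*1 = 5
  catalan(4) = 1*5 + 1*2 + 2*1 + 5*1 = 14
  catalan(5) = 1*14 + 1*5 + 2*2 + 5*1 + 14*1 = 42
Now catalan(6):
  catalan(0)*catalan(5) = 1*42 = 42
  catalan(1)*catalan(4) = 1*14 = 14
  catalan(2)*catalan(3) = 2*5 = 10
  catalan(3)*catalan(2) = 5*2 = 10
  catalan(4)*catalan(1) = 14*1 = 14
  catalan(5)*catalan(0) = 42*1 = 42
= 42 + 14 + 10 + 10 + 14 + 42
= 132


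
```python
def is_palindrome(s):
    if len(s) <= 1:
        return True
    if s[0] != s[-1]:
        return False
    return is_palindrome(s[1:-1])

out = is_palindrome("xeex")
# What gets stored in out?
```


is_palindrome("xeex")
"xeex": s[0]='x' == s[-1]='x' -> is_palindrome("ee")
"ee": s[0]='e' == s[-1]='e' -> is_palindrome("")
"": len <= 1 -> True
= True


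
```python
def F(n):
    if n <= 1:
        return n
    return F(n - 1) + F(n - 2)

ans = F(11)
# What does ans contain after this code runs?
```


F(11)
= F(10) + F(9)
= (F(9) + F(8)) + F(9)
Computing bottom-up: F(0)=0, F(1)=1, F(2)=1, F(3)=2, F(4)=3, F(5)=5, F(6)=8, F(7)=13, F(8)=21, F(9)=34, F(10)=55, F(11)=89
= 89


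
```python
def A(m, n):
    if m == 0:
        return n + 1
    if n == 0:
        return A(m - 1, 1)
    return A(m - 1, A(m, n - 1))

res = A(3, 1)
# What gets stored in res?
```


A(3, 1)
= A(2, A(3, 0))
First compute A(3, 0) = 5
= A(2, 5)
= 13


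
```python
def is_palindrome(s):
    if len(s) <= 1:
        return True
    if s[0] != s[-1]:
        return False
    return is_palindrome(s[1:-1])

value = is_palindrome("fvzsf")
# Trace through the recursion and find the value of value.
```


is_palindrome("fvzsf")
"fvzsf": s[0]='f' == s[-1]='f' -> is_palindrome("vzs")
"vzs": s[0]='v' != s[-1]='s' -> False
= False


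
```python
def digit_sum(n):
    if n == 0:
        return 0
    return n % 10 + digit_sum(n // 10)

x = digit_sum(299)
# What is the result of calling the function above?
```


digit_sum(299)
= 9 + digit_sum(29)
= 9 + 9 + digit_sum(2)
= 9 + 9 + 2 + digit_sum(0)
= 9 + 9 + 2 + 0
= 20


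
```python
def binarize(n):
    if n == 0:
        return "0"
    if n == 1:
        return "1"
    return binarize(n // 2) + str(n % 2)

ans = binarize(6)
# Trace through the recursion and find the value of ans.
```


binarize(6)
= binarize(3) + "0"
= binarize(1) + "1" + "0"
= "1" + "1" + "0"
= "110"


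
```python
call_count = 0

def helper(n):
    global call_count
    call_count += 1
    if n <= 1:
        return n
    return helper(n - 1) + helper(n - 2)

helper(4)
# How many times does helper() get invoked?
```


helper(4) calls helper(3) and helper(2); each non-base call branches into two more.
Let C(k) = total number of calls made by helper(k), including the call to helper(k) itself.
Base cases: C(0) = 1, C(1) = 1
Recurrence: C(k) = 1 + C(k-1) + C(k-2)
  C(2) = 1 + C(1) + C(0) = 1 + 1 + 1 = 3
  C(3) = 1 + C(2) + C(1) = 1 + 3 + 1 = 5
  C(4) = 1 + C(3) + C(2) = 1 + 5 + 3 = 9
Total calls = C(4) = 9


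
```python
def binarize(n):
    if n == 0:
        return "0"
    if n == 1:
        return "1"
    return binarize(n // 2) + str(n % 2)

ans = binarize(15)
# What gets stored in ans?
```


binarize(15)
= binarize(7) + "1"
= binarize(3) + "1" + "1"
= binarize(1) + "1" + "1" + "1"
= "1" + "1" + "1" + "1"
= "1111"


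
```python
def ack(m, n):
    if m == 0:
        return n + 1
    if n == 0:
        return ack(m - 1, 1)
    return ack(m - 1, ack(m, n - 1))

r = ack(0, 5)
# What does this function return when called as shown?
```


ack(0, 5)
m == 0: return 5 + 1 = 6
= 6


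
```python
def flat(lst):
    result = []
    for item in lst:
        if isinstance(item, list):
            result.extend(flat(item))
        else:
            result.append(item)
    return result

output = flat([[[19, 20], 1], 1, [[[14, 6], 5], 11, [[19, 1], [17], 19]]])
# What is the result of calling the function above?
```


flat([[[19, 20], 1], 1, [[[14, 6], 5], 11, [[19, 1], [17], 19]]])
Processing each element:
  [[19, 20], 1] is a list -> flat recursively -> [19, 20, 1]
  1 is not a list -> append 1
  [[[14, 6], 5], 11, [[19, 1], [17], 19]] is a list -> flat recursively -> [14, 6, 5, 11, 19, 1, 17, 19]
= [19, 20, 1, 1, 14, 6, 5, 11, 19, 1, 17, 19]


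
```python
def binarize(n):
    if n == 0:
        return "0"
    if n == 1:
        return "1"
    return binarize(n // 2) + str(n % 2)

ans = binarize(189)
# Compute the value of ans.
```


binarize(189)
= binarize(94) + "1"
= binarize(47) + "0" + "1"
= binarize(23) + "1" + "0" + "1"
= binarize(11) + "1" + "1" + "0" + "1"
= binarize(5) + "1" + "1" + "1" + "0" + "1"
= binarize(2) + "1" + "1" + "1" + "1" + "0" + "1"
= binarize(1) + "0" + "1" + "1" + "1" + "1" + "0" + "1"
= "1" + "0" + "1" + "1" + "1" + "1" + "0" + "1"
= "10111101"


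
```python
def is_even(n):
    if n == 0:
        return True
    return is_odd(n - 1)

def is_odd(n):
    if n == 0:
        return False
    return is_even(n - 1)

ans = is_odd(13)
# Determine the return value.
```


is_odd(13)
= is_even(12)
= is_odd(11)
= is_even(10)
= is_odd(9)
= is_even(8)
= is_odd(7)
= is_even(6)
= is_odd(5)
= is_even(4)
= is_odd(3)
= is_even(2)
= is_odd(1)
= is_even(0)
n == 0: return True
= True


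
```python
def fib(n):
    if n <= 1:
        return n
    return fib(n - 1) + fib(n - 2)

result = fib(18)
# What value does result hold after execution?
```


fib(18)
= fib(17) + fib(16)
= (fib(16) + fib(15)) + fib(16)
Computing bottom-up: fib(0)=0, fib(1)=1, fib(2)=1, fib(3)=2, fib(4)=3, fib(5)=5, fib(6)=8, fib(7)=13, fib(8)=21, fib(9)=34, fib(10)=55, fib(11)=89, fib(12)=144, fib(13)=233, fib(14)=377, fib(15)=610, fib(16)=987, fib(17)=1597, fib(18)=2584
= 2584


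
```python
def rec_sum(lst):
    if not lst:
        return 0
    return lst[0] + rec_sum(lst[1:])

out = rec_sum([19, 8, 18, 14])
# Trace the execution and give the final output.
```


rec_sum([19, 8, 18, 14])
= 19 + rec_sum([8, 18, 14])
= 19 + 8 + rec_sum([18, 14])
= 19 + 8 + 18 + rec_sum([14])
= 19 + 8 + 18 + 14 + rec_sum([])
= 19 + 8 + 18 + 14 + 0
= 59


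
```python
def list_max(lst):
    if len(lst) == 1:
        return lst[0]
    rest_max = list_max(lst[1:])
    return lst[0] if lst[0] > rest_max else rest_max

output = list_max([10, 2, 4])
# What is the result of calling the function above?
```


list_max([10, 2, 4])
= compare 10 with list_max([2, 4])
= compare 2 with list_max([4])
Base: list_max([4]) = 4
compare 2 with 4: max = 4
compare 10 with 4: max = 10
= 10


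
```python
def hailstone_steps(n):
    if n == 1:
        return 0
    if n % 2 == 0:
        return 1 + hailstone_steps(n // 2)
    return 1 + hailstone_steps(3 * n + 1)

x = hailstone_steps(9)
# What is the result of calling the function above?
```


hailstone_steps(9)
9 is odd -> 3*9+1 = 28 -> hailstone_steps(28)
28 is even -> hailstone_steps(14)
14 is even -> hailstone_steps(7)
7 is odd -> 3*7+1 = 22 -> hailstone_steps(22)
22 is even -> hailstone_steps(11)
11 is odd -> 3*11+1 = 34 -> hailstone_steps(34)
34 is even -> hailstone_steps(17)
17 is odd -> 3*17+1 = 52 -> hailstone_steps(52)
52 is even -> hailstone_steps(26)
26 is even -> hailstone_steps(13)
13 is odd -> 3*13+1 = 40 -> hailstone_steps(40)
40 is even -> hailstone_steps(20)
20 is even -> hailstone_steps(10)
10 is even -> hailstone_steps(5)
5 is odd -> 3*5+1 = 16 -> hailstone_steps(16)
16 is even -> hailstone_steps(8)
8 is even -> hailstone_steps(4)
4 is even -> hailstone_steps(2)
2 is even -> hailstone_steps(1)
Reached 1 after 19 steps
= 19


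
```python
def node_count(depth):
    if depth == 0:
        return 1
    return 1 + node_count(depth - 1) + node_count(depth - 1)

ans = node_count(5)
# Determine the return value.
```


node_count(5)
= 1 + node_count(4) + node_count(4)
= 1 + 2 * node_count(4)
node_count(k) = 2^(k+1) - 1
node_count(0) = 1
node_count(1) = 3
node_count(2) = 7
node_count(3) = 15
node_count(4) = 31
node_count(5) = 2^6 - 1 = 63


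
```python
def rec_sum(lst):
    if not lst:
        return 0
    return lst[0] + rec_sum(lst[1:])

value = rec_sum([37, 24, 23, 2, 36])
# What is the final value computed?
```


rec_sum([37, 24, 23, 2, 36])
= 37 + rec_sum([24, 23, 2, 36])
= 37 + 24 + rec_sum([23, 2, 36])
= 37 + 24 + 23 + rec_sum([2, 36])
= 37 + 24 + 23 + 2 + rec_sum([36])
= 37 + 24 + 23 + 2 + 36 + rec_sum([])
= 37 + 24 + 23 + 2 + 36 + 0
= 122


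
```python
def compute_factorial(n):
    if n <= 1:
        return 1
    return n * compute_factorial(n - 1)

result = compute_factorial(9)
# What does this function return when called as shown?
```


compute_factorial(9)
= 9 * compute_factorial(8)
= 9 * 8 * compute_factorial(7)
= 9 * 8 * 7 * compute_factorial(6)
= 9 * 8 * 7 * 6 * compute_factorial(5)
= 9 * 8 * 7 * 6 * 5 * compute_factorial(4)
= 9 * 8 * 7 * 6 * 5 * 4 * compute_factorial(3)
= 9 * 8 * 7 * 6 * 5 * 4 * 3 * compute_factorial(2)
= 9 * 8 * 7 * 6 * 5 * 4 * 3 * 2 * compute_factorial(1)
= 9 * 8 * 7 * 6 * 5 * 4 * 3 * 2 * 1
= 362880


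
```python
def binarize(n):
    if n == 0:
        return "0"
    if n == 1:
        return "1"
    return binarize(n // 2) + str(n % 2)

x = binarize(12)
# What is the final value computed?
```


binarize(12)
= binarize(6) + "0"
= binarize(3) + "0" + "0"
= binarize(1) + "1" + "0" + "0"
= "1" + "1" + "0" + "0"
= "1100"


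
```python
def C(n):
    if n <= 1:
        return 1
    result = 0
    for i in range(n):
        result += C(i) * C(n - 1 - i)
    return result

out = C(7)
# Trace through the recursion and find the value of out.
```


C(7)
= sum of C(i) * C(7-1-i) for i in 0..6
First compute sub-values bottom-up:
  C(0) = 1, C(1) = 1
  C(2) = 1*1 + 1*1 = 2
  C(3) = 1*2 + 1*1 + 2*1 = 5
  C(4) = 1*5 + 1*2 + 2*1 + 5*1 = 14
  C(5) = 1*14 + 1*5 + 2*2 + 5*1 + 14*1 = 42
  C(6) = 1*42 + 1*14 + 2*5 + 5*2 + 14*1 + 42*1 = 132
Now C(7):
  C(0)*C(6) = 1*132 = 132
  C(1)*C(5) = 1*42 = 42
  C(2)*C(4) = 2*14 = 28
  C(3)*C(3) = 5*5 = 25
  C(4)*C(2) = 14*2 = 28
  C(5)*C(1) = 42*1 = 42
  C(6)*C(0) = 132*1 = 132
= 132 + 42 + 28 + 25 + 28 + 42 + 132
= 429
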